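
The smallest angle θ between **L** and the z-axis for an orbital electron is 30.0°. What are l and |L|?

l = 3, |L| = 2√3 ℏ ≈ 3.464ℏ

cos²θ_min = l/(l+1) = 0.7500.
Thus l = 0.7500/(1 − 0.7500) ≈ 3.
Then |L| = ℏ√(3·4) = 2√3 ℏ.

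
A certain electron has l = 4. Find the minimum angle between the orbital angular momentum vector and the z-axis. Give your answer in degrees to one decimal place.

|L| = ℏ√(l(l+1)) = 2√5 ℏ.
The smallest angle corresponds to the largest L_z, i.e. m_l = l = 4, giving L_z = 4ℏ.
cos θ_min = 4/√20, so θ_min ≈ 26.6°.

θ_min ≈ 26.6°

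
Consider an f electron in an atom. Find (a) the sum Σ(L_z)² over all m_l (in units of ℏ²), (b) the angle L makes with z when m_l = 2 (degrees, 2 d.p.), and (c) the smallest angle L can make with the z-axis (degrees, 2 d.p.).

Σ(L_z)² = 28 ℏ²; θ(m_l=2) ≈ 54.74°; θ_min ≈ 30.00°

The letter f corresponds to l = 3.
Σ m_l² = 28, so Σ(L_z)² = 28 ℏ².
For m_l = 2: cos θ = 2/√12, θ ≈ 54.74°.
cos θ_min = 3/√12, so θ_min ≈ 30.00°.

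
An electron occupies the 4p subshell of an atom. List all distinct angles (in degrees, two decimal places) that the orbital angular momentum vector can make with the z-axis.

θ ∈ {45.00°, 90.00°, 135.00°}

For 4p, l = 1.
|L| = √(l(l+1)) ℏ = √2 ℏ.
cos θ = m_l/√2 for each m_l ∈ {-1, 0, 1}.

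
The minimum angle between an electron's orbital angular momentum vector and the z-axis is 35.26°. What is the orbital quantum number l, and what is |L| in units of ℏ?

l = 2, |L| = √6 ℏ ≈ 2.449ℏ

cos θ_min = l/√(l(l+1)) = √(l/(l+1)), so l/(l+1) = cos²(35.26°) = 0.6667.
Thus l = 0.6667/(1 − 0.6667) ≈ 2.
Then |L| = ℏ√(2·3) = √6 ℏ.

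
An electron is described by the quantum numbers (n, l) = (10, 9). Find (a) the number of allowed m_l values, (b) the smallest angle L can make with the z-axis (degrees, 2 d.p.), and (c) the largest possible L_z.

19 values; θ_min ≈ 18.43°; L_z,max = 9ℏ

There are 2l+1 = 19 values of m_l.
cos θ_min = 9/√90, so θ_min ≈ 18.43°.
L_z,max = lℏ = 9ℏ.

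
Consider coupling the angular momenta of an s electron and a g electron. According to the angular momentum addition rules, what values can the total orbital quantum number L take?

L = 4

The total orbital quantum number L ranges from |l₁ − l₂| to l₁ + l₂ in integer steps.
L ∈ {4}.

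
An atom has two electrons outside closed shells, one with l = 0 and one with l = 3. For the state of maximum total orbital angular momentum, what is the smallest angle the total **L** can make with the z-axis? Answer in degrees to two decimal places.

θ_min ≈ 30.00°

Angular momentum addition gives L = |l₁ − l₂|, …, l₁ + l₂.
L ∈ {3}.
The maximum is L = 3, with |L_tot| = ℏ√(3·4) = 2√3 ℏ.
The minimum angle with z is arccos(3/√12) ≈ 30.00°.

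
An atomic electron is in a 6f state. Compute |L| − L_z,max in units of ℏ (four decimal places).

|L| − L_z,max ≈ 0.4641ℏ

The 6f subshell has l = 3.
|L| = 2√3 ℏ ≈ 3.4641ℏ, while L_z,max = lℏ = 3ℏ.
The difference is (2√3 − 3)ℏ ≈ 0.4641ℏ.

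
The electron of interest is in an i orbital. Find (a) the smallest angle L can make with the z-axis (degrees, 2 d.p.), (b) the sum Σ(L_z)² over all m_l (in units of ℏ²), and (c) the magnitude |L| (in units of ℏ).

θ_min ≈ 22.21°; Σ(L_z)² = 182 ℏ²; |L| = √42 ℏ ≈ 6.481ℏ

The letter i corresponds to l = 6.
cos θ_min = 6/√42, so θ_min ≈ 22.21°.
Σ m_l² = 182, so Σ(L_z)² = 182 ℏ².
|L| = ℏ√(6·7) = √42 ℏ ≈ 6.481ℏ.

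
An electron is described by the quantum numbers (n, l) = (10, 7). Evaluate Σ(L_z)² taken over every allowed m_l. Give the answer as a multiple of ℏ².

Σ(L_z)² = 280 ℏ²

The allowed m_l values are -7, -6, -5, -4, -3, -2, -1, 0, 1, 2, 3, 4, 5, 6, 7.
Σ m_l² = 2·(1 + 4 + 9 + 16 + 25 + 36 + 49) = 280.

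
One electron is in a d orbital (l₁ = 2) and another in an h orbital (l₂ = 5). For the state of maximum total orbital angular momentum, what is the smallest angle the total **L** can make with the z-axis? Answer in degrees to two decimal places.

The total orbital quantum number L ranges from |l₁ − l₂| to l₁ + l₂ in integer steps.
L ∈ {3, 4, 5, 6, 7}.
The maximum is L = 7, with |L_tot| = ℏ√(7·8) = 2√14 ℏ.
The minimum angle with z is arccos(7/√56) ≈ 20.70°.

θ_min ≈ 20.70°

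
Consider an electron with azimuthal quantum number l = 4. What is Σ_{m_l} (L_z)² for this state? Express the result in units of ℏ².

Σ(L_z)² = 60 ℏ²

The allowed m_l values are -4, -3, -2, -1, 0, 1, 2, 3, 4.
Σ m_l² = 2·(1 + 4 + 9 + 16) = 60.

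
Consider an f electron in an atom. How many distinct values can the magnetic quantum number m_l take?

7

For an f orbital, l = 3.
The number of m_l values is 2l + 1 = 2·3 + 1 = 7.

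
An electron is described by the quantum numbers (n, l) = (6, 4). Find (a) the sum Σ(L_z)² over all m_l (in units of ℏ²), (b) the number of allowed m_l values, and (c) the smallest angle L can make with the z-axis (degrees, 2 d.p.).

Σ(L_z)² = 60 ℏ²; 9 values; θ_min ≈ 26.57°

Σ m_l² = 60, so Σ(L_z)² = 60 ℏ².
There are 2l+1 = 9 values of m_l.
cos θ_min = 4/√20, so θ_min ≈ 26.57°.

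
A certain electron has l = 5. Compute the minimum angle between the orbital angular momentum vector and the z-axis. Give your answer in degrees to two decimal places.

θ_min ≈ 24.09°

|L|² = l(l+1)ℏ² = 30ℏ², so |L| = √30 ℏ.
The smallest angle corresponds to the largest L_z, i.e. m_l = l = 5, giving L_z = 5ℏ.
cos θ_min = 5/√30, so θ_min ≈ 24.09°.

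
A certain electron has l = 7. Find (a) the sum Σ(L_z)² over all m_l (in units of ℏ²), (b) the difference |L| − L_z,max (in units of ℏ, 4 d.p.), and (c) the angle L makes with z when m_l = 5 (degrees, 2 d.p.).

Σ m_l² = 280, so Σ(L_z)² = 280 ℏ².
|L| − L_z,max = (2√14 − 7)ℏ ≈ 0.4833ℏ.
For m_l = 5: cos θ = 5/√56, θ ≈ 48.08°.

Σ(L_z)² = 280 ℏ²; |L|−L_z,max ≈ 0.4833ℏ; θ(m_l=5) ≈ 48.08°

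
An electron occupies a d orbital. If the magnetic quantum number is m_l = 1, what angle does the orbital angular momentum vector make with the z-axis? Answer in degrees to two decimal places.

θ ≈ 65.91°

The letter d corresponds to l = 2.
|L| = √(l(l+1)) ℏ = √6 ℏ.
L_z = m_l ℏ = 1ℏ.
cos θ = L_z/|L| = 1/√6, so θ ≈ 65.91°.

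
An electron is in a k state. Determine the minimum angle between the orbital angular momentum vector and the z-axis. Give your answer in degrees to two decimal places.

θ_min ≈ 20.70°

The letter k corresponds to l = 7.
|L| = ℏ√(l(l+1)) = 2√14 ℏ.
The smallest angle corresponds to the largest L_z, i.e. m_l = l = 7, giving L_z = 7ℏ.
cos θ_min = 7/√56, so θ_min ≈ 20.70°.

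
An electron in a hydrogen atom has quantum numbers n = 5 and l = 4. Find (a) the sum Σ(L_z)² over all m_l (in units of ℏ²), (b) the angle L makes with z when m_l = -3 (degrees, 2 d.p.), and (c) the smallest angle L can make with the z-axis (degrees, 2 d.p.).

Σ m_l² = 60, so Σ(L_z)² = 60 ℏ².
For m_l = -3: cos θ = -3/√20, θ ≈ 132.13°.
cos θ_min = 4/√20, so θ_min ≈ 26.57°.

Σ(L_z)² = 60 ℏ²; θ(m_l=-3) ≈ 132.13°; θ_min ≈ 26.57°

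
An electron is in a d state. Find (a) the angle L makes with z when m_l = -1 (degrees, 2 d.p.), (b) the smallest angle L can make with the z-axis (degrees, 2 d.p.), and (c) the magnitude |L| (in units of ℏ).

θ(m_l=-1) ≈ 114.09°; θ_min ≈ 35.26°; |L| = √6 ℏ ≈ 2.449ℏ

The letter d corresponds to l = 2.
For m_l = -1: cos θ = -1/√6, θ ≈ 114.09°.
cos θ_min = 2/√6, so θ_min ≈ 35.26°.
|L| = ℏ√(2·3) = √6 ℏ ≈ 2.449ℏ.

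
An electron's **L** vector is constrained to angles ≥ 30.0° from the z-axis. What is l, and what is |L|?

l = 3, |L| = 2√3 ℏ ≈ 3.464ℏ

cos²θ_min = l/(l+1) = 0.7500.
Thus l = 0.7500/(1 − 0.7500) ≈ 3.
Then |L| = ℏ√(3·4) = 2√3 ℏ.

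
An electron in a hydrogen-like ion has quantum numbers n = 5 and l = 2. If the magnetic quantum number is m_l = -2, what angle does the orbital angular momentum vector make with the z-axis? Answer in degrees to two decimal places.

|L|² = l(l+1)ℏ² = 6ℏ², so |L| = √6 ℏ.
L_z = m_l ℏ = −2ℏ.
cos θ = L_z/|L| = -2/√6, so θ ≈ 144.74°.

θ ≈ 144.74°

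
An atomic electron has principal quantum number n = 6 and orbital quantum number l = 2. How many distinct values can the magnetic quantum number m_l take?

5

The number of m_l values is 2l + 1 = 2·2 + 1 = 5.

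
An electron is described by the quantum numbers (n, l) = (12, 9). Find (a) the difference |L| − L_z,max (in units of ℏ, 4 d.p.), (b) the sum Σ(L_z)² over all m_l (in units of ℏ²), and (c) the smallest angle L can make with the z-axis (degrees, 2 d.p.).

|L| − L_z,max = (3√10 − 9)ℏ ≈ 0.4868ℏ.
Σ m_l² = 570, so Σ(L_z)² = 570 ℏ².
cos θ_min = 9/√90, so θ_min ≈ 18.43°.

|L|−L_z,max ≈ 0.4868ℏ; Σ(L_z)² = 570 ℏ²; θ_min ≈ 18.43°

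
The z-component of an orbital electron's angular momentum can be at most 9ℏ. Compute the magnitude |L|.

The maximum L_z equals lℏ, giving l = 9.
|L| = √(l(l+1)) ℏ = 3√10 ℏ.

|L| = 3√10 ℏ ≈ 9.487ℏ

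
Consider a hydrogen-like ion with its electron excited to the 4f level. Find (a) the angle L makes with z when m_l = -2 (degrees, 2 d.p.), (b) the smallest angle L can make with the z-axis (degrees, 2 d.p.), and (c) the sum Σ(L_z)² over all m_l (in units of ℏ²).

θ(m_l=-2) ≈ 125.26°; θ_min ≈ 30.00°; Σ(L_z)² = 28 ℏ²

The 4f level has l = 3.
For m_l = -2: cos θ = -2/√12, θ ≈ 125.26°.
cos θ_min = 3/√12, so θ_min ≈ 30.00°.
Σ m_l² = 28, so Σ(L_z)² = 28 ℏ².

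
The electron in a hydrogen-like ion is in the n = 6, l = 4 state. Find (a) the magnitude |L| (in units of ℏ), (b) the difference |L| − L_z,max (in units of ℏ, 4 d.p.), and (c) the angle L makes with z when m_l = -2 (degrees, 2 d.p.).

|L| = 2√5 ℏ ≈ 4.472ℏ; |L|−L_z,max ≈ 0.4721ℏ; θ(m_l=-2) ≈ 116.57°

|L| = ℏ√(4·5) = 2√5 ℏ ≈ 4.472ℏ.
|L| − L_z,max = (2√5 − 4)ℏ ≈ 0.4721ℏ.
For m_l = -2: cos θ = -2/√20, θ ≈ 116.57°.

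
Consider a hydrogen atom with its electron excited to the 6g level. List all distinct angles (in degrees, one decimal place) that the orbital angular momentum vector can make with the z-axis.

θ ∈ {26.6°, 47.9°, 63.4°, 77.1°, 90.0°, 102.9°, 116.6°, 132.1°, 153.4°}

The 6g level has l = 4.
|L| = √(l(l+1)) ℏ = 2√5 ℏ.
cos θ = m_l/√20 for each m_l ∈ {-4, -3, -2, -1, 0, 1, 2, 3, 4}.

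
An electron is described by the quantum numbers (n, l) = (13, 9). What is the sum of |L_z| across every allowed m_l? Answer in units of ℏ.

Σ|L_z| = 90 ℏ

m_l runs from −9 to 9, i.e. {-9, -8, -7, -6, -5, -4, -3, -2, -1, 0, 1, 2, 3, 4, 5, 6, 7, 8, 9}.
Σ|m_l| = 2·9(9+1)/2 = 90.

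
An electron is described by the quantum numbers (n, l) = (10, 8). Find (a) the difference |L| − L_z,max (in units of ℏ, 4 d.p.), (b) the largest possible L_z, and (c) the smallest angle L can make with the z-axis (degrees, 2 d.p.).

|L|−L_z,max ≈ 0.4853ℏ; L_z,max = 8ℏ; θ_min ≈ 19.47°

|L| − L_z,max = (6√2 − 8)ℏ ≈ 0.4853ℏ.
L_z,max = lℏ = 8ℏ.
cos θ_min = 8/√72, so θ_min ≈ 19.47°.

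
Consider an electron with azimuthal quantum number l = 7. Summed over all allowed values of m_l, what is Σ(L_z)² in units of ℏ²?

m_l runs from −7 to 7, i.e. {-7, -6, -5, -4, -3, -2, -1, 0, 1, 2, 3, 4, 5, 6, 7}.
Summing m² from −7 to 7: Σ m_l² = 280.

Σ(L_z)² = 280 ℏ²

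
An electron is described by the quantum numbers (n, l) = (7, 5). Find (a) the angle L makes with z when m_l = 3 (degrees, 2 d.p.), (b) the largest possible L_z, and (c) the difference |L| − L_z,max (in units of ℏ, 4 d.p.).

For m_l = 3: cos θ = 3/√30, θ ≈ 56.79°.
L_z,max = lℏ = 5ℏ.
|L| − L_z,max = (√30 − 5)ℏ ≈ 0.4772ℏ.

θ(m_l=3) ≈ 56.79°; L_z,max = 5ℏ; |L|−L_z,max ≈ 0.4772ℏ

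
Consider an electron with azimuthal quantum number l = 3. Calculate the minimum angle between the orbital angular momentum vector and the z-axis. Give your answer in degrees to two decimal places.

θ_min ≈ 30.00°

|L| = ℏ√(l(l+1)) = 2√3 ℏ.
The smallest angle corresponds to the largest L_z, i.e. m_l = l = 3, giving L_z = 3ℏ.
cos θ_min = 3/√12, so θ_min ≈ 30.00°.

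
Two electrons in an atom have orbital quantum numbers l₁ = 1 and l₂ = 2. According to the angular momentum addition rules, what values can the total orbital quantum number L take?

The total orbital quantum number L ranges from |l₁ − l₂| to l₁ + l₂ in integer steps.
Allowed values: L = 1, 2, 3.

L = 1, 2, 3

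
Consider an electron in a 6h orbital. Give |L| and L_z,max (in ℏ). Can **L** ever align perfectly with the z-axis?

6h means n = 6, l = 5.
|L| = √30 ℏ ≈ 5.4772ℏ, while L_z,max = lℏ = 5ℏ.
Since |L| > L_z,max, the vector can never point exactly along z; the closest it comes is θ_min = arccos(5/√30) ≈ 24.1°.

No: L_z,max = 5ℏ < |L| = √30 ℏ ≈ 5.477ℏ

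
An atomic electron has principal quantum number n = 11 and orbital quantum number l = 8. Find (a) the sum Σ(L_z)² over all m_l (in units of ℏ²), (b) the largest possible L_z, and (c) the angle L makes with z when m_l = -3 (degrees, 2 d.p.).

Σ(L_z)² = 408 ℏ²; L_z,max = 8ℏ; θ(m_l=-3) ≈ 110.70°

Σ m_l² = 408, so Σ(L_z)² = 408 ℏ².
L_z,max = lℏ = 8ℏ.
For m_l = -3: cos θ = -3/√72, θ ≈ 110.70°.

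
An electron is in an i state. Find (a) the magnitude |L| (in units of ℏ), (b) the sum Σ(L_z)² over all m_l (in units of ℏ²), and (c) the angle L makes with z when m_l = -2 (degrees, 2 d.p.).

An i state has l = 6.
|L| = ℏ√(6·7) = √42 ℏ ≈ 6.481ℏ.
Σ m_l² = 182, so Σ(L_z)² = 182 ℏ².
For m_l = -2: cos θ = -2/√42, θ ≈ 107.98°.

|L| = √42 ℏ ≈ 6.481ℏ; Σ(L_z)² = 182 ℏ²; θ(m_l=-2) ≈ 107.98°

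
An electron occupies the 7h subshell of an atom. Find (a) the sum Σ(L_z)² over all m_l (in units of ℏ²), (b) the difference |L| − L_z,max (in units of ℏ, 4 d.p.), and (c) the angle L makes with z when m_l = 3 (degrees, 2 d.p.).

Σ(L_z)² = 110 ℏ²; |L|−L_z,max ≈ 0.4772ℏ; θ(m_l=3) ≈ 56.79°

7h means n = 7, l = 5.
Σ m_l² = 110, so Σ(L_z)² = 110 ℏ².
|L| − L_z,max = (√30 − 5)ℏ ≈ 0.4772ℏ.
For m_l = 3: cos θ = 3/√30, θ ≈ 56.79°.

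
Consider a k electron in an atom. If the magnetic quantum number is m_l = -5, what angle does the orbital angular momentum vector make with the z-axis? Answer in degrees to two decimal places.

θ ≈ 131.92°

The letter k corresponds to l = 7.
|L|² = l(l+1)ℏ² = 56ℏ², so |L| = 2√14 ℏ.
L_z = m_l ℏ = −5ℏ.
cos θ = L_z/|L| = -5/√56, so θ ≈ 131.92°.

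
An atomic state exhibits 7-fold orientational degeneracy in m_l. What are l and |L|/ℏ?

7 = 2l + 1, so l = (7−1)/2 = 3.
|L| = ℏ√(l(l+1)) = ℏ√(3·4) = 2√3 ℏ.

l = 3, |L| = 2√3 ℏ ≈ 3.464ℏ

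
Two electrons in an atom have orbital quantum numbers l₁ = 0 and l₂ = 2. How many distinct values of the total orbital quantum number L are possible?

1

By the triangle rule, |l₁ − l₂| ≤ L ≤ l₁ + l₂.
Allowed values: L = 2.
That is 1 value.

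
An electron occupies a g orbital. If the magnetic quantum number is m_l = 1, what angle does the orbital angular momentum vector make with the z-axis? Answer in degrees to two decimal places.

For a g orbital, l = 4.
|L| = ℏ√(l(l+1)) = 2√5 ℏ.
L_z = m_l ℏ = 1ℏ.
cos θ = L_z/|L| = 1/√20, so θ ≈ 77.08°.

θ ≈ 77.08°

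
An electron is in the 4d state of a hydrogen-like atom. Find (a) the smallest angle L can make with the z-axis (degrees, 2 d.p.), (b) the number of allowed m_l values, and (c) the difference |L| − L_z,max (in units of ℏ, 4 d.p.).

The 4d subshell has l = 2.
cos θ_min = 2/√6, so θ_min ≈ 35.26°.
There are 2l+1 = 5 values of m_l.
|L| − L_z,max = (√6 − 2)ℏ ≈ 0.4495ℏ.

θ_min ≈ 35.26°; 5 values; |L|−L_z,max ≈ 0.4495ℏ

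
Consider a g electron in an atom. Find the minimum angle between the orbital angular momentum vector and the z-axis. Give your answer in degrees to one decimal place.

A g state has l = 4.
|L| = √(l(l+1)) ℏ = 2√5 ℏ.
The smallest angle corresponds to the largest L_z, i.e. m_l = l = 4, giving L_z = 4ℏ.
cos θ_min = 4/√20, so θ_min ≈ 26.6°.

θ_min ≈ 26.6°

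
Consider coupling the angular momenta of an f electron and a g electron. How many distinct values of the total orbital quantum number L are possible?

7

Angular momentum addition gives L = |l₁ − l₂|, …, l₁ + l₂.
L ∈ {1, 2, 3, 4, 5, 6, 7}.
That is 7 values.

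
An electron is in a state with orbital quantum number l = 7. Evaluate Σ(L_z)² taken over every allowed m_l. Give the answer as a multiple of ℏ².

The allowed m_l values are -7, -6, -5, -4, -3, -2, -1, 0, 1, 2, 3, 4, 5, 6, 7.
Σ m_l² = 2·(1 + 4 + 9 + 16 + 25 + 36 + 49) = 280.

Σ(L_z)² = 280 ℏ²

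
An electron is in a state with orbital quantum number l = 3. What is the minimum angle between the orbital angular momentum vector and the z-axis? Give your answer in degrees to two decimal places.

|L| = √(l(l+1)) ℏ = 2√3 ℏ.
The smallest angle corresponds to the largest L_z, i.e. m_l = l = 3, giving L_z = 3ℏ.
cos θ_min = 3/√12, so θ_min ≈ 30.00°.

θ_min ≈ 30.00°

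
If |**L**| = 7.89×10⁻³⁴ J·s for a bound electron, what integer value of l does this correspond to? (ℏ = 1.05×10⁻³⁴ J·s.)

l = 7

In units of ℏ, |L| ≈ 7.514.
l(l+1) ≈ 7.514² ≈ 56.46, so l = 7.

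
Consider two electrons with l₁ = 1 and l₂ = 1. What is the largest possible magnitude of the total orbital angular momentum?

|L_tot|_max = √6 ℏ ≈ 2.449ℏ

By the triangle rule, |l₁ − l₂| ≤ L ≤ l₁ + l₂.
So L can be 0, 1, 2.
The largest magnitude corresponds to L = 2: |L_tot| = ℏ√(2·3) = √6 ℏ.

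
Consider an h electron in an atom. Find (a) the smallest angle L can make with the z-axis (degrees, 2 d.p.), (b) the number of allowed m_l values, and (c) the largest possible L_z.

θ_min ≈ 24.09°; 11 values; L_z,max = 5ℏ

An h state has l = 5.
cos θ_min = 5/√30, so θ_min ≈ 24.09°.
There are 2l+1 = 11 values of m_l.
L_z,max = lℏ = 5ℏ.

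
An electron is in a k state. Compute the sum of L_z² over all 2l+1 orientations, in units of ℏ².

K corresponds to l = 7.
The allowed m_l values are -7, -6, -5, -4, -3, -2, -1, 0, 1, 2, 3, 4, 5, 6, 7.
Summing m² from −7 to 7: Σ m_l² = 280.

Σ(L_z)² = 280 ℏ²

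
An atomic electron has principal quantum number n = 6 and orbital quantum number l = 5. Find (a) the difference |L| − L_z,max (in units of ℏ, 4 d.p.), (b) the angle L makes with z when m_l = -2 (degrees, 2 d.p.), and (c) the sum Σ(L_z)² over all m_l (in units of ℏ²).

|L|−L_z,max ≈ 0.4772ℏ; θ(m_l=-2) ≈ 111.42°; Σ(L_z)² = 110 ℏ²

|L| − L_z,max = (√30 − 5)ℏ ≈ 0.4772ℏ.
For m_l = -2: cos θ = -2/√30, θ ≈ 111.42°.
Σ m_l² = 110, so Σ(L_z)² = 110 ℏ².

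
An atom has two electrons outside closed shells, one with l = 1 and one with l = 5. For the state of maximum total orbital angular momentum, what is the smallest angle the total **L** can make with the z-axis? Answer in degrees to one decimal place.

θ_min ≈ 22.2°

L runs from |1 − 5| = 4 to 1 + 5 = 6.
L ∈ {4, 5, 6}.
The maximum is L = 6, with |L_tot| = ℏ√(6·7) = √42 ℏ.
The minimum angle with z is arccos(6/√42) ≈ 22.2°.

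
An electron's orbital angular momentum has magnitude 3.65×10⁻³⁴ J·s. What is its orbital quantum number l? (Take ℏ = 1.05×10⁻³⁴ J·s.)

l = 3

In units of ℏ, |L| ≈ 3.476.
l(l+1) ≈ 3.476² ≈ 12.08, so l = 3.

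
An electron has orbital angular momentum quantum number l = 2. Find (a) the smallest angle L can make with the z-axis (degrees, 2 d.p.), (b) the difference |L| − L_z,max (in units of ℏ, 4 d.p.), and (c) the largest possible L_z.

cos θ_min = 2/√6, so θ_min ≈ 35.26°.
|L| − L_z,max = (√6 − 2)ℏ ≈ 0.4495ℏ.
L_z,max = lℏ = 2ℏ.

θ_min ≈ 35.26°; |L|−L_z,max ≈ 0.4495ℏ; L_z,max = 2ℏ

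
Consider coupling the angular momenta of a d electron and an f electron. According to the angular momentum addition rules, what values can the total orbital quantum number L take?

The total orbital quantum number L ranges from |l₁ − l₂| to l₁ + l₂ in integer steps.
L ∈ {1, 2, 3, 4, 5}.

L = 1, 2, 3, 4, 5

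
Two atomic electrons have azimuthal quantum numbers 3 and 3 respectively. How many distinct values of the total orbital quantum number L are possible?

7

The total orbital quantum number L ranges from |l₁ − l₂| to l₁ + l₂ in integer steps.
L ∈ {0, 1, 2, 3, 4, 5, 6}.
That is 7 values.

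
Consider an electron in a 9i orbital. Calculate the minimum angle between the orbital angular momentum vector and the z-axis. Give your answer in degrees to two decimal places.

9i means n = 9, l = 6.
|L| = ℏ√(l(l+1)) = √42 ℏ.
The smallest angle corresponds to the largest L_z, i.e. m_l = l = 6, giving L_z = 6ℏ.
cos θ_min = 6/√42, so θ_min ≈ 22.21°.

θ_min ≈ 22.21°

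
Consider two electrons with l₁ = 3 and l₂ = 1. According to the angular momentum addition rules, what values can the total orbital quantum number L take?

The total orbital quantum number L ranges from |l₁ − l₂| to l₁ + l₂ in integer steps.
L ∈ {2, 3, 4}.

L = 2, 3, 4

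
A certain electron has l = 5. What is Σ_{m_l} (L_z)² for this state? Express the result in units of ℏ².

The allowed m_l values are -5, -4, -3, -2, -1, 0, 1, 2, 3, 4, 5.
Summing m² from −5 to 5: Σ m_l² = 110.

Σ(L_z)² = 110 ℏ²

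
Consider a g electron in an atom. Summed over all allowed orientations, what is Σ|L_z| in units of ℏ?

Σ|L_z| = 20 ℏ

For a g orbital, l = 4.
m_l runs from −4 to 4, i.e. {-4, -3, -2, -1, 0, 1, 2, 3, 4}.
Σ|m_l| = 2·4(4+1)/2 = 20.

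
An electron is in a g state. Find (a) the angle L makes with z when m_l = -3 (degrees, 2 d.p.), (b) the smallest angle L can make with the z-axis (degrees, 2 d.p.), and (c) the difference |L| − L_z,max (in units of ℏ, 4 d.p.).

The letter g corresponds to l = 4.
For m_l = -3: cos θ = -3/√20, θ ≈ 132.13°.
cos θ_min = 4/√20, so θ_min ≈ 26.57°.
|L| − L_z,max = (2√5 − 4)ℏ ≈ 0.4721ℏ.

θ(m_l=-3) ≈ 132.13°; θ_min ≈ 26.57°; |L|−L_z,max ≈ 0.4721ℏ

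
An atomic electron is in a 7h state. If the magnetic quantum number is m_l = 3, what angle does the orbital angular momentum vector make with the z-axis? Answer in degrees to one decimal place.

θ ≈ 56.8°

The 7h subshell has l = 5.
|L|² = l(l+1)ℏ² = 30ℏ², so |L| = √30 ℏ.
L_z = m_l ℏ = 3ℏ.
cos θ = L_z/|L| = 3/√30, so θ ≈ 56.8°.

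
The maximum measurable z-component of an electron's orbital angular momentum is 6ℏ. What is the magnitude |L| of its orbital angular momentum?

|L| = √42 ℏ ≈ 6.481ℏ

The maximum L_z equals lℏ, giving l = 6.
|L| = √(l(l+1)) ℏ = √42 ℏ.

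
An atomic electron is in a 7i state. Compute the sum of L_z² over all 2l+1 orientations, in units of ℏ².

Σ(L_z)² = 182 ℏ²

For 7i, l = 6.
The allowed m_l values are -6, -5, -4, -3, -2, -1, 0, 1, 2, 3, 4, 5, 6.
Σ m_l² = 2·(1 + 4 + 9 + 16 + 25 + 36) = 182.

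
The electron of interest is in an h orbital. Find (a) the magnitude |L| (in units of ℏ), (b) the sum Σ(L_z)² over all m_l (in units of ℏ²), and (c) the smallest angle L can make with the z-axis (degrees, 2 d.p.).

The letter h corresponds to l = 5.
|L| = ℏ√(5·6) = √30 ℏ ≈ 5.477ℏ.
Σ m_l² = 110, so Σ(L_z)² = 110 ℏ².
cos θ_min = 5/√30, so θ_min ≈ 24.09°.

|L| = √30 ℏ ≈ 5.477ℏ; Σ(L_z)² = 110 ℏ²; θ_min ≈ 24.09°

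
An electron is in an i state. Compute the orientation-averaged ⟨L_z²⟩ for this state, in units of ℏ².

The letter i corresponds to l = 6.
m_l ∈ {-6, -5, -4, -3, -2, -1, 0, 1, 2, 3, 4, 5, 6}.
Average of L_z² over 13 states: 182/13 ℏ² = 14 ℏ².

⟨L_z²⟩ = 14 ℏ²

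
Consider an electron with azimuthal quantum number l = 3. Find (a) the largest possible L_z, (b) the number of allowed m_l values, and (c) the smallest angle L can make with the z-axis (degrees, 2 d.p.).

L_z,max = 3ℏ; 7 values; θ_min ≈ 30.00°

L_z,max = lℏ = 3ℏ.
There are 2l+1 = 7 values of m_l.
cos θ_min = 3/√12, so θ_min ≈ 30.00°.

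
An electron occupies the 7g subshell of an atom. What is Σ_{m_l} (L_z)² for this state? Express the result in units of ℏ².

Σ(L_z)² = 60 ℏ²

The 7g subshell has l = 4.
m_l ∈ {-4, -3, -2, -1, 0, 1, 2, 3, 4}.
Summing m² from −4 to 4: Σ m_l² = 60.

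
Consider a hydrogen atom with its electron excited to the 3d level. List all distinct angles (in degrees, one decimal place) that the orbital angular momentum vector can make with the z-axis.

The 3d level has l = 2.
|L| = ℏ√(l(l+1)) = √6 ℏ.
cos θ = m_l/√6 for each m_l ∈ {-2, -1, 0, 1, 2}.

θ ∈ {35.3°, 65.9°, 90.0°, 114.1°, 144.7°}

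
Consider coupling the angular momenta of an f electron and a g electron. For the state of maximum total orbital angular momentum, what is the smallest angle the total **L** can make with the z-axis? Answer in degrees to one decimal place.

θ_min ≈ 20.7°

Angular momentum addition gives L = |l₁ − l₂|, …, l₁ + l₂.
Allowed values: L = 1, 2, 3, 4, 5, 6, 7.
The maximum is L = 7, with |L_tot| = ℏ√(7·8) = 2√14 ℏ.
The minimum angle with z is arccos(7/√56) ≈ 20.7°.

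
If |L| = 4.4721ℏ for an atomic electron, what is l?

|L| = ℏ√(l(l+1)), so l(l+1) = 20.
l² + l − 20 = 0 ⇒ l = 4.

l = 4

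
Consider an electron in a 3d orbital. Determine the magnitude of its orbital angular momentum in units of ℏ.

|L| = √6 ℏ ≈ 2.449ℏ

3d means n = 3, l = 2.
|L| = ℏ√(l(l+1)) = ℏ√(2·3) = √6 ℏ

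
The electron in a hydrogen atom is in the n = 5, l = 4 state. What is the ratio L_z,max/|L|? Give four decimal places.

|L| = 2√5 ℏ ≈ 4.4721ℏ, while L_z,max = lℏ = 4ℏ.
L_z,max/|L| = 4/√20 = 0.8944.

L_z,max/|L| = 0.8944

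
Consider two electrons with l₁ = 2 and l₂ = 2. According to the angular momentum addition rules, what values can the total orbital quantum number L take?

L = 0, 1, 2, 3, 4

Angular momentum addition gives L = |l₁ − l₂|, …, l₁ + l₂.
So L can be 0, 1, 2, 3, 4.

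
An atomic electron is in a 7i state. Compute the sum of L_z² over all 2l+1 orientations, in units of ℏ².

The 7i subshell has l = 6.
m_l ∈ {-6, -5, -4, -3, -2, -1, 0, 1, 2, 3, 4, 5, 6}.
Σ m_l² = l(l+1)(2l+1)/3 = 6·7·13/3 = 182.

Σ(L_z)² = 182 ℏ²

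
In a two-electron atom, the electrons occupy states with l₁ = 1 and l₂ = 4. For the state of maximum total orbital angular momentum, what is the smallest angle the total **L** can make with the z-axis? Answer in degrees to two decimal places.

The total orbital quantum number L ranges from |l₁ − l₂| to l₁ + l₂ in integer steps.
So L can be 3, 4, 5.
The maximum is L = 5, with |L_tot| = ℏ√(5·6) = √30 ℏ.
The minimum angle with z is arccos(5/√30) ≈ 24.09°.

θ_min ≈ 24.09°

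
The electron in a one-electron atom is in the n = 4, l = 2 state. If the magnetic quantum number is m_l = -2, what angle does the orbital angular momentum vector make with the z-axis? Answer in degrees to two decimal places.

|L| = ℏ√(l(l+1)) = √6 ℏ.
L_z = m_l ℏ = −2ℏ.
cos θ = L_z/|L| = -2/√6, so θ ≈ 144.74°.

θ ≈ 144.74°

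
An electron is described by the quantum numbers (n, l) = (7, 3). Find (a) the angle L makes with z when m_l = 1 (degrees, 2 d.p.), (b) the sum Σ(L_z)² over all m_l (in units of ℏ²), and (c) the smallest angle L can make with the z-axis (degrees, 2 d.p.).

For m_l = 1: cos θ = 1/√12, θ ≈ 73.22°.
Σ m_l² = 28, so Σ(L_z)² = 28 ℏ².
cos θ_min = 3/√12, so θ_min ≈ 30.00°.

θ(m_l=1) ≈ 73.22°; Σ(L_z)² = 28 ℏ²; θ_min ≈ 30.00°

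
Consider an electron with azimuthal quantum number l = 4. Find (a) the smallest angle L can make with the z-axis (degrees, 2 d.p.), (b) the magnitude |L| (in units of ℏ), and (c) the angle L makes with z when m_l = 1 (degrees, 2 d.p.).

cos θ_min = 4/√20, so θ_min ≈ 26.57°.
|L| = ℏ√(4·5) = 2√5 ℏ ≈ 4.472ℏ.
For m_l = 1: cos θ = 1/√20, θ ≈ 77.08°.

θ_min ≈ 26.57°; |L| = 2√5 ℏ ≈ 4.472ℏ; θ(m_l=1) ≈ 77.08°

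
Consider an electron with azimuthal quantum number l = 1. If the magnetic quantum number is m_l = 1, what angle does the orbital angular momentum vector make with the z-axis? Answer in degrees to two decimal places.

θ ≈ 45.00°

|L| = ℏ√(l(l+1)) = √2 ℏ.
L_z = m_l ℏ = 1ℏ.
cos θ = L_z/|L| = 1/√2, so θ ≈ 45.00°.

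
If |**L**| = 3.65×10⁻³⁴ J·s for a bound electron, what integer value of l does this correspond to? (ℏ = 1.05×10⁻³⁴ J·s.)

Dividing by ℏ: |L|/ℏ ≈ 3.476.
(|L|/ℏ)² = l(l+1) ≈ 12.08 ⇒ l = 3.

l = 3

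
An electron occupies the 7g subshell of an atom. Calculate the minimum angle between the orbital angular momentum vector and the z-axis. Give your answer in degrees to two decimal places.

θ_min ≈ 26.57°

7g means n = 7, l = 4.
|L| = √(l(l+1)) ℏ = 2√5 ℏ.
The smallest angle corresponds to the largest L_z, i.e. m_l = l = 4, giving L_z = 4ℏ.
cos θ_min = 4/√20, so θ_min ≈ 26.57°.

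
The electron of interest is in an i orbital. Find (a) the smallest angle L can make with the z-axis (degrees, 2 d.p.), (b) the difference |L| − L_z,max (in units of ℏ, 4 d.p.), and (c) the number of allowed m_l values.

For an i orbital, l = 6.
cos θ_min = 6/√42, so θ_min ≈ 22.21°.
|L| − L_z,max = (√42 − 6)ℏ ≈ 0.4807ℏ.
There are 2l+1 = 13 values of m_l.

θ_min ≈ 22.21°; |L|−L_z,max ≈ 0.4807ℏ; 13 values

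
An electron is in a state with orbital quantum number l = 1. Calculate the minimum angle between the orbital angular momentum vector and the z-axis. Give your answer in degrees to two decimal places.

|L| = √(l(l+1)) ℏ = √2 ℏ.
The smallest angle corresponds to the largest L_z, i.e. m_l = l = 1, giving L_z = 1ℏ.
cos θ_min = 1/√2, so θ_min ≈ 45.00°.

θ_min ≈ 45.00°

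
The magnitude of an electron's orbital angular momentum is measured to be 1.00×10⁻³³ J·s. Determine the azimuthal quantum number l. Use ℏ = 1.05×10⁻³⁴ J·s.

l = 9

|L|/ℏ = (1.00×10⁻³³)/(1.05×10⁻³⁴) ≈ 9.524.
(|L|/ℏ)² = l(l+1) ≈ 90.70 ⇒ l = 9.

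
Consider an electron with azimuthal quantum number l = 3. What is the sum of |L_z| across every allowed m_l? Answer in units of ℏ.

m_l runs from −3 to 3, i.e. {-3, -2, -1, 0, 1, 2, 3}.
Σ|m_l| = l(l+1) = 12.

Σ|L_z| = 12 ℏ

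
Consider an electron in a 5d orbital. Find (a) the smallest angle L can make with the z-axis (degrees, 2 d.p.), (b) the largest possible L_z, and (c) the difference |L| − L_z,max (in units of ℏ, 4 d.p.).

θ_min ≈ 35.26°; L_z,max = 2ℏ; |L|−L_z,max ≈ 0.4495ℏ

The 5d subshell has l = 2.
cos θ_min = 2/√6, so θ_min ≈ 35.26°.
L_z,max = lℏ = 2ℏ.
|L| − L_z,max = (√6 − 2)ℏ ≈ 0.4495ℏ.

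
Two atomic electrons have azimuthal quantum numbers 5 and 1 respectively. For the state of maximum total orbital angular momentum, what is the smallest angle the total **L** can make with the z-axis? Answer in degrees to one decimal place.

Angular momentum addition gives L = |l₁ − l₂|, …, l₁ + l₂.
So L can be 4, 5, 6.
The maximum is L = 6, with |L_tot| = ℏ√(6·7) = √42 ℏ.
The minimum angle with z is arccos(6/√42) ≈ 22.2°.

θ_min ≈ 22.2°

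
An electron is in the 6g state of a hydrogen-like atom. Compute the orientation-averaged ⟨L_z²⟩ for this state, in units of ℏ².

⟨L_z²⟩ = 6.667 ℏ²

For 6g, l = 4.
m_l ∈ {-4, -3, -2, -1, 0, 1, 2, 3, 4}.
⟨L_z²⟩ = ℏ²·(Σ m_l²)/(2l+1) = ℏ²·60/9 = 6.667ℏ².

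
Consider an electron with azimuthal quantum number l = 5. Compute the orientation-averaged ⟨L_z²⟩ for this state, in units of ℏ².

The allowed m_l values are -5, -4, -3, -2, -1, 0, 1, 2, 3, 4, 5.
Average of L_z² over 11 states: 110/11 ℏ² = 10 ℏ².

⟨L_z²⟩ = 10 ℏ²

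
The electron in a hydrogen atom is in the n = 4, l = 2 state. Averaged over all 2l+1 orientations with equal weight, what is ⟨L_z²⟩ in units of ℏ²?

⟨L_z²⟩ = 2 ℏ²

The allowed m_l values are -2, -1, 0, 1, 2.
⟨L_z²⟩ = ℏ²·l(l+1)/3 = 2ℏ².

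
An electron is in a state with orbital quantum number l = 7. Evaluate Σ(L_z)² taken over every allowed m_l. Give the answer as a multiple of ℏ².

Σ(L_z)² = 280 ℏ²

m_l runs from −7 to 7, i.e. {-7, -6, -5, -4, -3, -2, -1, 0, 1, 2, 3, 4, 5, 6, 7}.
Summing m² from −7 to 7: Σ m_l² = 280.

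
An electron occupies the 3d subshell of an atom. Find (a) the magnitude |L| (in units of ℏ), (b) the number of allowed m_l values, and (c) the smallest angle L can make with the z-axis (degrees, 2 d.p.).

|L| = √6 ℏ ≈ 2.449ℏ; 5 values; θ_min ≈ 35.26°

The 3d subshell has l = 2.
|L| = ℏ√(2·3) = √6 ℏ ≈ 2.449ℏ.
There are 2l+1 = 5 values of m_l.
cos θ_min = 2/√6, so θ_min ≈ 35.26°.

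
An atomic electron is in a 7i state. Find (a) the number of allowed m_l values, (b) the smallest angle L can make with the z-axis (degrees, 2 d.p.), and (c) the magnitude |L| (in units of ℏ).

7i means n = 7, l = 6.
There are 2l+1 = 13 values of m_l.
cos θ_min = 6/√42, so θ_min ≈ 22.21°.
|L| = ℏ√(6·7) = √42 ℏ ≈ 6.481ℏ.

13 values; θ_min ≈ 22.21°; |L| = √42 ℏ ≈ 6.481ℏ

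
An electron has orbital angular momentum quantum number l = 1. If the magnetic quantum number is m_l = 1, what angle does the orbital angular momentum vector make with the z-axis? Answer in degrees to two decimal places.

θ ≈ 45.00°

|L| = √(l(l+1)) ℏ = √2 ℏ.
L_z = m_l ℏ = 1ℏ.
cos θ = L_z/|L| = 1/√2, so θ ≈ 45.00°.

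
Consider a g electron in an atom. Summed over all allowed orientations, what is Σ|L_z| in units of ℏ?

Σ|L_z| = 20 ℏ

The letter g corresponds to l = 4.
The allowed m_l values are -4, -3, -2, -1, 0, 1, 2, 3, 4.
Σ|m_l| = 2·4(4+1)/2 = 20.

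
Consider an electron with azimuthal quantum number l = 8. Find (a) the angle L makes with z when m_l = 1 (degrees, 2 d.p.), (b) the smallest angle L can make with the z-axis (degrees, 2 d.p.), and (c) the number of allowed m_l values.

θ(m_l=1) ≈ 83.23°; θ_min ≈ 19.47°; 17 values

For m_l = 1: cos θ = 1/√72, θ ≈ 83.23°.
cos θ_min = 8/√72, so θ_min ≈ 19.47°.
There are 2l+1 = 17 values of m_l.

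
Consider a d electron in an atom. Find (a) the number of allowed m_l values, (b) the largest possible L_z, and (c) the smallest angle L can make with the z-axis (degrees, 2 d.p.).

For a d orbital, l = 2.
There are 2l+1 = 5 values of m_l.
L_z,max = lℏ = 2ℏ.
cos θ_min = 2/√6, so θ_min ≈ 35.26°.

5 values; L_z,max = 2ℏ; θ_min ≈ 35.26°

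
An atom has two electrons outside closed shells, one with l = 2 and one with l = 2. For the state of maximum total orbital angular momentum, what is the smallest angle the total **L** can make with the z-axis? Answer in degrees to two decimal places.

θ_min ≈ 26.57°

The total orbital quantum number L ranges from |l₁ − l₂| to l₁ + l₂ in integer steps.
L ∈ {0, 1, 2, 3, 4}.
The maximum is L = 4, with |L_tot| = ℏ√(4·5) = 2√5 ℏ.
The minimum angle with z is arccos(4/√20) ≈ 26.57°.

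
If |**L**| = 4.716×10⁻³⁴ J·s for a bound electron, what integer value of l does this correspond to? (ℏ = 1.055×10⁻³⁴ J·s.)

l = 4

|L|/ℏ = (4.716×10⁻³⁴)/(1.055×10⁻³⁴) ≈ 4.470.
(|L|/ℏ)² = l(l+1) ≈ 19.98 ⇒ l = 4.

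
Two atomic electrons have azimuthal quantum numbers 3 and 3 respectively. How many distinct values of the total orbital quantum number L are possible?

7

The total orbital quantum number L ranges from |l₁ − l₂| to l₁ + l₂ in integer steps.
Allowed values: L = 0, 1, 2, 3, 4, 5, 6.
That is 7 values.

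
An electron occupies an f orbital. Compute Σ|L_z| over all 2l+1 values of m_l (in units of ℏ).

Σ|L_z| = 12 ℏ

For an f orbital, l = 3.
m_l ∈ {-3, -2, -1, 0, 1, 2, 3}.
Σ|m_l| = 2·3(3+1)/2 = 12.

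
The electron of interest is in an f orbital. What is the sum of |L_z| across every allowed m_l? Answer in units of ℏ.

The letter f corresponds to l = 3.
The allowed m_l values are -3, -2, -1, 0, 1, 2, 3.
Σ|m_l| = 2(1+2+…+3) = 12.

Σ|L_z| = 12 ℏ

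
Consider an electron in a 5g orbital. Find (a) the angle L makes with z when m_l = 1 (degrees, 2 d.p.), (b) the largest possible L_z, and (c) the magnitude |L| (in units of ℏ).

The 5g subshell has l = 4.
For m_l = 1: cos θ = 1/√20, θ ≈ 77.08°.
L_z,max = lℏ = 4ℏ.
|L| = ℏ√(4·5) = 2√5 ℏ ≈ 4.472ℏ.

θ(m_l=1) ≈ 77.08°; L_z,max = 4ℏ; |L| = 2√5 ℏ ≈ 4.472ℏ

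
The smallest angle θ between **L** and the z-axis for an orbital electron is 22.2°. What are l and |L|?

cos²θ_min = l/(l+1) = 0.8572.
l = cos²θ/sin²θ ≈ 6.
Then |L| = ℏ√(6·7) = √42 ℏ.

l = 6, |L| = √42 ℏ ≈ 6.481ℏ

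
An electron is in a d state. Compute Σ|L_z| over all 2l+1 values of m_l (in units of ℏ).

For a d orbital, l = 2.
m_l runs from −2 to 2, i.e. {-2, -1, 0, 1, 2}.
Σ|m_l| = 2(1+2+…+2) = 6.

Σ|L_z| = 6 ℏ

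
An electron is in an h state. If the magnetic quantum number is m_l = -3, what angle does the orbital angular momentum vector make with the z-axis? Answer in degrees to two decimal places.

θ ≈ 123.21°

An h state has l = 5.
|L| = ℏ√(l(l+1)) = √30 ℏ.
L_z = m_l ℏ = −3ℏ.
cos θ = L_z/|L| = -3/√30, so θ ≈ 123.21°.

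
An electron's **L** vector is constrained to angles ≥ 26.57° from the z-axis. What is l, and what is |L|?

l = 4, |L| = 2√5 ℏ ≈ 4.472ℏ

cos θ_min = l/√(l(l+1)) = √(l/(l+1)), so l/(l+1) = cos²(26.57°) = 0.7999.
Solving: l = 4.
Then |L| = ℏ√(4·5) = 2√5 ℏ.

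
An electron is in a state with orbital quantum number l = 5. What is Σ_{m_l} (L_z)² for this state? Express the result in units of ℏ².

Σ(L_z)² = 110 ℏ²

The allowed m_l values are -5, -4, -3, -2, -1, 0, 1, 2, 3, 4, 5.
Σ m_l² = l(l+1)(2l+1)/3 = 5·6·11/3 = 110.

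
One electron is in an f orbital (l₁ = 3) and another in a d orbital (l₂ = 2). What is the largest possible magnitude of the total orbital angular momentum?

|L_tot|_max = √30 ℏ ≈ 5.477ℏ

Angular momentum addition gives L = |l₁ − l₂|, …, l₁ + l₂.
L ∈ {1, 2, 3, 4, 5}.
The largest magnitude corresponds to L = 5: |L_tot| = ℏ√(5·6) = √30 ℏ.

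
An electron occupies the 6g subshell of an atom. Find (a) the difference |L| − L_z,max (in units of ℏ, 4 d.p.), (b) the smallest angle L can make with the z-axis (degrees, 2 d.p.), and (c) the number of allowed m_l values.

6g means n = 6, l = 4.
|L| − L_z,max = (2√5 − 4)ℏ ≈ 0.4721ℏ.
cos θ_min = 4/√20, so θ_min ≈ 26.57°.
There are 2l+1 = 9 values of m_l.

|L|−L_z,max ≈ 0.4721ℏ; θ_min ≈ 26.57°; 9 values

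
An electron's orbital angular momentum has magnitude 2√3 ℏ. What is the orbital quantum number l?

l = 3

(|L|/ℏ)² = l(l+1) = 12.
The positive root is l = 3.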